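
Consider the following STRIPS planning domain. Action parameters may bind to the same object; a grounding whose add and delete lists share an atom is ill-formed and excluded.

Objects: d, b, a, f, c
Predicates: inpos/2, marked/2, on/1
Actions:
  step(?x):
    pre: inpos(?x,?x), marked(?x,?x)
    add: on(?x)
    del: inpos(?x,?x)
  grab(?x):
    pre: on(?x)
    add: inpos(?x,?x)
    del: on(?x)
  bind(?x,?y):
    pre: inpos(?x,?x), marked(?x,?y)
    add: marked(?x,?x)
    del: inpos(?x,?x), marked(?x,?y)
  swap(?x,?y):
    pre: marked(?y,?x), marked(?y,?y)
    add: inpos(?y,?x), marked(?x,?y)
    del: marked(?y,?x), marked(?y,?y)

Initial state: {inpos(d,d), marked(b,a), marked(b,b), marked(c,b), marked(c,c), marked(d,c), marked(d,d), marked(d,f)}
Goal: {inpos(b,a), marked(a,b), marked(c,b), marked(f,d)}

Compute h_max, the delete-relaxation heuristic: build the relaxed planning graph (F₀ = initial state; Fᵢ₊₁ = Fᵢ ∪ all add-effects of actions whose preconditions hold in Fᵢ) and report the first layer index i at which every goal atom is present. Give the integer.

F0 = init (8 atoms)
F1 = F0 ∪ {inpos(b,a), inpos(c,b), inpos(d,c), inpos(d,f), marked(a,b), marked(b,c), marked(c,d), marked(f,d), on(d)}  (17 atoms)
goal ⊆ F1  ⇒  h_max = 1

1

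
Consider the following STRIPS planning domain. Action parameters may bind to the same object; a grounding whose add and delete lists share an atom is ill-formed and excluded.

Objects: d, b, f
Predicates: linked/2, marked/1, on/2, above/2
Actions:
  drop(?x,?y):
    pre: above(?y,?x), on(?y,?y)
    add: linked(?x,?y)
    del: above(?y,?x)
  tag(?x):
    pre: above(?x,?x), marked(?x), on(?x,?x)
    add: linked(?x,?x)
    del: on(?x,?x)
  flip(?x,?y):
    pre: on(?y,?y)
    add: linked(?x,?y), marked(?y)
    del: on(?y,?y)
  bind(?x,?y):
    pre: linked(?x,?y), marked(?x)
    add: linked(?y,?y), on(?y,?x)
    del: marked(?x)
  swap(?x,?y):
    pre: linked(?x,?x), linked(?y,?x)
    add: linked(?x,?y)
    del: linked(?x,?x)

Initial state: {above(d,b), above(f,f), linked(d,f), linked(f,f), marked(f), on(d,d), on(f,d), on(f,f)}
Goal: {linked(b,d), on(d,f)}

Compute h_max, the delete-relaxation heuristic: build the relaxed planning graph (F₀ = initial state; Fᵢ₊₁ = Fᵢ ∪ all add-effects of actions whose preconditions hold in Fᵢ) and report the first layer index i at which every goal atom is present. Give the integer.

2

F0 = init (8 atoms)
F1 = F0 ∪ {linked(b,d), linked(b,f), linked(d,d), linked(f,d), marked(d)}  (13 atoms)
F2 = F1 ∪ {linked(d,b), linked(f,b), on(d,f)}  (16 atoms)
goal ⊆ F2  ⇒  h_max = 2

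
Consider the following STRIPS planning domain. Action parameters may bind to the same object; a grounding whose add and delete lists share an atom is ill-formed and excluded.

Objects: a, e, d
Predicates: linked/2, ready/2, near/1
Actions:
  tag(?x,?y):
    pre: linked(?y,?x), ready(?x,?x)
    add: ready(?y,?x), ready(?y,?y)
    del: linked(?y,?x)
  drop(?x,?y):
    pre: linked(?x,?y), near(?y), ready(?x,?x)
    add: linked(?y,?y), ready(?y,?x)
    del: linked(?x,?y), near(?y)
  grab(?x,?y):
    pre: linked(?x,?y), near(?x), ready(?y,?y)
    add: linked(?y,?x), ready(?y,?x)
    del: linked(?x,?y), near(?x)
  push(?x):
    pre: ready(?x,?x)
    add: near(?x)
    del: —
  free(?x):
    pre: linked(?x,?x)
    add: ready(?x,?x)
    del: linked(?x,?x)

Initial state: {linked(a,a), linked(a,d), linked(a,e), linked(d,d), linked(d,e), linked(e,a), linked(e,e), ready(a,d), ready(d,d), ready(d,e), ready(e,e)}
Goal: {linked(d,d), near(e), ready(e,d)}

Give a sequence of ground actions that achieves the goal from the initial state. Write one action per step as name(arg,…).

push(e); drop(d,e); push(e)

1. push(e)  →  {linked(a,a), linked(a,d), linked(a,e), linked(d,d), linked(d,e), linked(e,a), linked(e,e), near(e), ready(a,d), ready(d,d), ready(d,e), ready(e,e)}
2. drop(d,e)  →  {linked(a,a), linked(a,d), linked(a,e), linked(d,d), linked(e,a), linked(e,e), ready(a,d), ready(d,d), ready(d,e), ready(e,d), ready(e,e)}
3. push(e)  →  {linked(a,a), linked(a,d), linked(a,e), linked(d,d), linked(e,a), linked(e,e), near(e), ready(a,d), ready(d,d), ready(d,e), ready(e,d), ready(e,e)}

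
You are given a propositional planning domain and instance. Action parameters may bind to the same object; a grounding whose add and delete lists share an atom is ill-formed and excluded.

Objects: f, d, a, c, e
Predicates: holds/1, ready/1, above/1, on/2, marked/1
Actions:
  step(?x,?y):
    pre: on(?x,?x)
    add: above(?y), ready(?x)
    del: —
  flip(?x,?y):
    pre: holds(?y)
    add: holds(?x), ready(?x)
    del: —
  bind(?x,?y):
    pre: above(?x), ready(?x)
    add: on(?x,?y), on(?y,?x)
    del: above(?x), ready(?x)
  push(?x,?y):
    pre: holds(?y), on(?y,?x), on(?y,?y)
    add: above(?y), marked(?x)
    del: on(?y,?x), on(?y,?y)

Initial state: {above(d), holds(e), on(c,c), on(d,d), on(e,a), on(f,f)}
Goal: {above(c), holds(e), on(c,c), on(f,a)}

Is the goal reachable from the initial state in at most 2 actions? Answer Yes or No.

1. step(f,f)  →  {above(d), above(f), holds(e), on(c,c), on(d,d), on(e,a), on(f,f), ready(f)}
2. step(f,c)  →  {above(c), above(d), above(f), holds(e), on(c,c), on(d,d), on(e,a), on(f,f), ready(f)}
3. bind(f,a)  →  {above(c), above(d), holds(e), on(a,f), on(c,c), on(d,d), on(e,a), on(f,a), on(f,f)}
optimal plan length = 3; 3 > 2

No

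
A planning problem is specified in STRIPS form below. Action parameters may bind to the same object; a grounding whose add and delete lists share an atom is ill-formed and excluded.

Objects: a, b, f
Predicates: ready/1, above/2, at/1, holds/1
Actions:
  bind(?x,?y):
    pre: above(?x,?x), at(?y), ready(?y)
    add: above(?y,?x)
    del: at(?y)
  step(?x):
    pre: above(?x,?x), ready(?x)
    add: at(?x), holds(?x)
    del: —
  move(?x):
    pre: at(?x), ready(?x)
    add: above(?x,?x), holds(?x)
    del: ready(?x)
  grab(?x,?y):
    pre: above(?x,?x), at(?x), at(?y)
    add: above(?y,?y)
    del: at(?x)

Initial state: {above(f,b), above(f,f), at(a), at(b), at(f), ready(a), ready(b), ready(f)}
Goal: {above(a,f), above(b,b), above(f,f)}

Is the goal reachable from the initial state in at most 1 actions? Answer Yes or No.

No

1. bind(f,a)  →  {above(a,f), above(f,b), above(f,f), at(b), at(f), ready(a), ready(b), ready(f)}
2. move(b)  →  {above(a,f), above(b,b), above(f,b), above(f,f), at(b), at(f), holds(b), ready(a), ready(f)}
optimal plan length = 2; 2 > 1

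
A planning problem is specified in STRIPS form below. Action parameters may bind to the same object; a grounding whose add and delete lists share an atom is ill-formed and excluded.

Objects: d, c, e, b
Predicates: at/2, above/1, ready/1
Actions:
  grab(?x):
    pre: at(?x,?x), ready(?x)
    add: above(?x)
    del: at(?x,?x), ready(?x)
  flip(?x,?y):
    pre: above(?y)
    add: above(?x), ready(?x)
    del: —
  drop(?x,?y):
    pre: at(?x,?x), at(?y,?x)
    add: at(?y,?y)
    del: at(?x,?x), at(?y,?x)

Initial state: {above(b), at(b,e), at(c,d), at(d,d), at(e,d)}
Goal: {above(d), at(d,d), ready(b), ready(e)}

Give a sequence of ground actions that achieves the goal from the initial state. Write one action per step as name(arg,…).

1. flip(d,b)  →  {above(b), above(d), at(b,e), at(c,d), at(d,d), at(e,d), ready(d)}
2. flip(e,d)  →  {above(b), above(d), above(e), at(b,e), at(c,d), at(d,d), at(e,d), ready(d), ready(e)}
3. flip(b,d)  →  {above(b), above(d), above(e), at(b,e), at(c,d), at(d,d), at(e,d), ready(b), ready(d), ready(e)}

flip(d,b); flip(e,d); flip(b,d)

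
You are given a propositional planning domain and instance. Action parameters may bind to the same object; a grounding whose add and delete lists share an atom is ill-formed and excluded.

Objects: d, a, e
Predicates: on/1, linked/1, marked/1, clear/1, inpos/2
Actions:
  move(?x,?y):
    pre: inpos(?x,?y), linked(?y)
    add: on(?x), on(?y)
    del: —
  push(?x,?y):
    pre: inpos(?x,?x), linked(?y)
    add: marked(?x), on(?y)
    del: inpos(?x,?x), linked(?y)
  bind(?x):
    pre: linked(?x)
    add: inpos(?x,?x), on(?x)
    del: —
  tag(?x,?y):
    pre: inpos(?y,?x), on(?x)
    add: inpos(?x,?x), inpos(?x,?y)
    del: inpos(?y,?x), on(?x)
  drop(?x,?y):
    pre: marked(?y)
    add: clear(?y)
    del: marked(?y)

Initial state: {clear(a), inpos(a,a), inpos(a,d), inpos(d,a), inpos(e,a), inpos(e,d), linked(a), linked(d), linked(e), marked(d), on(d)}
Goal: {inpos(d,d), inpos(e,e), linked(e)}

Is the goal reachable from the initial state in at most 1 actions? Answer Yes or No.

1. bind(d)  →  {clear(a), inpos(a,a), inpos(a,d), inpos(d,a), inpos(d,d), inpos(e,a), inpos(e,d), linked(a), linked(d), linked(e), marked(d), on(d)}
2. bind(e)  →  {clear(a), inpos(a,a), inpos(a,d), inpos(d,a), inpos(d,d), inpos(e,a), inpos(e,d), inpos(e,e), linked(a), linked(d), linked(e), marked(d), on(d), on(e)}
optimal plan length = 2; 2 > 1

No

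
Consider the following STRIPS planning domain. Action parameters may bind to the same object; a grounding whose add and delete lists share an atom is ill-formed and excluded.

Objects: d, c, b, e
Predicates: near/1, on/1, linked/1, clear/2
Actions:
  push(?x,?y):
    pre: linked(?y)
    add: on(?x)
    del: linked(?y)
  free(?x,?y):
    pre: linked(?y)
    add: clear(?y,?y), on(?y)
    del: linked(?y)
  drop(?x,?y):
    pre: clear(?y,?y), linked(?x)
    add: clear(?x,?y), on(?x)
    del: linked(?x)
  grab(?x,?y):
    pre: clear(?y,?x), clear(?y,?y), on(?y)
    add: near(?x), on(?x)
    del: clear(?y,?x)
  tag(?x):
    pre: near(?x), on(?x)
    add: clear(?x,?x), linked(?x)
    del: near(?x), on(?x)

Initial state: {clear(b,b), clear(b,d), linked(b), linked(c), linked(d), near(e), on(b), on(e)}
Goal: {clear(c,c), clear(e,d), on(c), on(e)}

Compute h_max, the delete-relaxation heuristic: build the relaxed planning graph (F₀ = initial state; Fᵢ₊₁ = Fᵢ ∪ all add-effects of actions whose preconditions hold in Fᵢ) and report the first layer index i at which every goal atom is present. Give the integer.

F0 = init (8 atoms)
F1 = F0 ∪ {clear(c,b), clear(c,c), clear(d,b), clear(d,d), clear(e,e), linked(e), near(b), near(d), on(c), on(d)}  (18 atoms)
F2 = F1 ∪ {clear(b,c), clear(b,e), clear(c,d), clear(c,e), clear(d,c), clear(d,e), clear(e,b), clear(e,c), clear(e,d), near(c)}  (28 atoms)
goal ⊆ F2  ⇒  h_max = 2

2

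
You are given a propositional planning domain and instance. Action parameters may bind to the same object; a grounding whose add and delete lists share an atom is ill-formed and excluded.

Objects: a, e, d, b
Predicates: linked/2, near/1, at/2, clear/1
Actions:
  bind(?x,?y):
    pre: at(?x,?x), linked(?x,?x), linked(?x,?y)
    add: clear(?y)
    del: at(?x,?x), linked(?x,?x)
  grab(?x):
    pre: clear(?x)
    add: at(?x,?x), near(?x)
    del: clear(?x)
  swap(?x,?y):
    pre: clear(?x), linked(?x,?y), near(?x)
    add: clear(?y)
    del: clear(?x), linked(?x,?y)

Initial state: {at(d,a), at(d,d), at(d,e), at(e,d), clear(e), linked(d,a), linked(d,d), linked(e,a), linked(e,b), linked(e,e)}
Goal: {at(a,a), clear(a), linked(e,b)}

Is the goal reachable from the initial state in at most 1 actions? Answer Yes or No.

1. bind(d,a)  →  {at(d,a), at(d,e), at(e,d), clear(a), clear(e), linked(d,a), linked(e,a), linked(e,b), linked(e,e)}
2. grab(a)  →  {at(a,a), at(d,a), at(d,e), at(e,d), clear(e), linked(d,a), linked(e,a), linked(e,b), linked(e,e), near(a)}
3. grab(e)  →  {at(a,a), at(d,a), at(d,e), at(e,d), at(e,e), linked(d,a), linked(e,a), linked(e,b), linked(e,e), near(a), near(e)}
4. bind(e,a)  →  {at(a,a), at(d,a), at(d,e), at(e,d), clear(a), linked(d,a), linked(e,a), linked(e,b), near(a), near(e)}
optimal plan length = 4; 4 > 1

No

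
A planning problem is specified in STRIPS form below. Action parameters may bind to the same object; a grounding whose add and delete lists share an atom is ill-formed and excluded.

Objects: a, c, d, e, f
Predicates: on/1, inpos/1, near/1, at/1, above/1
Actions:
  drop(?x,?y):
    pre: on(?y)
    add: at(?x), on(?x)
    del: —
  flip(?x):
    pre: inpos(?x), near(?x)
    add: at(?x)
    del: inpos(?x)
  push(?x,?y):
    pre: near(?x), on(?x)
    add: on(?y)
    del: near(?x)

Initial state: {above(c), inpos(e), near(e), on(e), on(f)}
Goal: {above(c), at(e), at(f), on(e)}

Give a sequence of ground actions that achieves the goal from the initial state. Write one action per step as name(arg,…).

drop(e,e); drop(f,e)

1. drop(e,e)  →  {above(c), at(e), inpos(e), near(e), on(e), on(f)}
2. drop(f,e)  →  {above(c), at(e), at(f), inpos(e), near(e), on(e), on(f)}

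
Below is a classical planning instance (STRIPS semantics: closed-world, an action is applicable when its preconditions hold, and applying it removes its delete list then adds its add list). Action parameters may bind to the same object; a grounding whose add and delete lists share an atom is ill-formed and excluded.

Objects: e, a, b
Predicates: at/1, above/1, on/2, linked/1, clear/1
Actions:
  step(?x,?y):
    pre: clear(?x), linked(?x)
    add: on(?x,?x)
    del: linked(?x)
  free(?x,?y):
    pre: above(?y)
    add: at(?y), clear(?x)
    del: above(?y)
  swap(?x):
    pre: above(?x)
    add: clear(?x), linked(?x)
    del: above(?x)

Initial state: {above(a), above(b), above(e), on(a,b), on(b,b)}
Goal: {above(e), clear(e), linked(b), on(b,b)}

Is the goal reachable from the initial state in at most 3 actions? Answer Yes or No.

1. free(e,a)  →  {above(b), above(e), at(a), clear(e), on(a,b), on(b,b)}
2. swap(b)  →  {above(e), at(a), clear(b), clear(e), linked(b), on(a,b), on(b,b)}
optimal plan length = 2; 2 ≤ 3

Yes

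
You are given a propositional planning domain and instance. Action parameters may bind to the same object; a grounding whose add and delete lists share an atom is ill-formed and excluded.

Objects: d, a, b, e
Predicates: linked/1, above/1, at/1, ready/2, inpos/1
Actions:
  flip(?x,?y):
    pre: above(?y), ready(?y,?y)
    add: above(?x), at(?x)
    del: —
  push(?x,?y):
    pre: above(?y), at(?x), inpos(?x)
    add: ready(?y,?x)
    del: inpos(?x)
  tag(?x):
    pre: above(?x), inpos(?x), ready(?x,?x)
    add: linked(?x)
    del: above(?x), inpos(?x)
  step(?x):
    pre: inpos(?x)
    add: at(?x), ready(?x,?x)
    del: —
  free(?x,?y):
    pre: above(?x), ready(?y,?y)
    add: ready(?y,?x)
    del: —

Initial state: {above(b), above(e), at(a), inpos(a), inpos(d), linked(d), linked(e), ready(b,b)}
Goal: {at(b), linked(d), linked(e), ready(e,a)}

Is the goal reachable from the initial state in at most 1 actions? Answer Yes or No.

No

1. flip(b,b)  →  {above(b), above(e), at(a), at(b), inpos(a), inpos(d), linked(d), linked(e), ready(b,b)}
2. push(a,e)  →  {above(b), above(e), at(a), at(b), inpos(d), linked(d), linked(e), ready(b,b), ready(e,a)}
optimal plan length = 2; 2 > 1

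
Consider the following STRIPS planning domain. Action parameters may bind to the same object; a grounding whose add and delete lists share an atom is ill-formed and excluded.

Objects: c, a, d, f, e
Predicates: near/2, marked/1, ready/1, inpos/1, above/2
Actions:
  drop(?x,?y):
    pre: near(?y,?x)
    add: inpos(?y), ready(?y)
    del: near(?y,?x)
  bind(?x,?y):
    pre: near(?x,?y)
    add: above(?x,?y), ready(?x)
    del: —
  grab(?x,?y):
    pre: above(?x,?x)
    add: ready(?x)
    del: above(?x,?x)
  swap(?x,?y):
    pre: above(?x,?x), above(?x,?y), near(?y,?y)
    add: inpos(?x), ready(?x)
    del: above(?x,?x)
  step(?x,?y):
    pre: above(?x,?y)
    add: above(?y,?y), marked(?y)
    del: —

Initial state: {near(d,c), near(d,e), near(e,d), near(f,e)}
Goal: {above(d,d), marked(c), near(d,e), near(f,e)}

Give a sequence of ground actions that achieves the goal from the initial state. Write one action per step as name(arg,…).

bind(d,c); bind(e,d); step(d,c); step(e,d)

1. bind(d,c)  →  {above(d,c), near(d,c), near(d,e), near(e,d), near(f,e), ready(d)}
2. bind(e,d)  →  {above(d,c), above(e,d), near(d,c), near(d,e), near(e,d), near(f,e), ready(d), ready(e)}
3. step(d,c)  →  {above(c,c), above(d,c), above(e,d), marked(c), near(d,c), near(d,e), near(e,d), near(f,e), ready(d), ready(e)}
4. step(e,d)  →  {above(c,c), above(d,c), above(d,d), above(e,d), marked(c), marked(d), near(d,c), near(d,e), near(e,d), near(f,e), ready(d), ready(e)}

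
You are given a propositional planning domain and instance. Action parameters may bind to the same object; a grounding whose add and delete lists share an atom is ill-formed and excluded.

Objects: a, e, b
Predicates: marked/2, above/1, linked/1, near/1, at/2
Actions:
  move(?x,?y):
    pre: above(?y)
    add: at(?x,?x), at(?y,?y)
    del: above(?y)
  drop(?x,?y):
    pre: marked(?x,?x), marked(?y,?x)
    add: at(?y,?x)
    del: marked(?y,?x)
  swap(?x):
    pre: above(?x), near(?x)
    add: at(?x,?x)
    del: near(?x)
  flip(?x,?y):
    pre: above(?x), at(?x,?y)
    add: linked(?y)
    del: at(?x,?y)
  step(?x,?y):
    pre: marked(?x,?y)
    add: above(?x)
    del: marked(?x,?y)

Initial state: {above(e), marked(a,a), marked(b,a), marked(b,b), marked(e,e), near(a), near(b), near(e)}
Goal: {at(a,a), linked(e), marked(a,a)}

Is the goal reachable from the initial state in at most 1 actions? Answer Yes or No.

No

1. move(a,e)  →  {at(a,a), at(e,e), marked(a,a), marked(b,a), marked(b,b), marked(e,e), near(a), near(b), near(e)}
2. step(e,e)  →  {above(e), at(a,a), at(e,e), marked(a,a), marked(b,a), marked(b,b), near(a), near(b), near(e)}
3. flip(e,e)  →  {above(e), at(a,a), linked(e), marked(a,a), marked(b,a), marked(b,b), near(a), near(b), near(e)}
optimal plan length = 3; 3 > 1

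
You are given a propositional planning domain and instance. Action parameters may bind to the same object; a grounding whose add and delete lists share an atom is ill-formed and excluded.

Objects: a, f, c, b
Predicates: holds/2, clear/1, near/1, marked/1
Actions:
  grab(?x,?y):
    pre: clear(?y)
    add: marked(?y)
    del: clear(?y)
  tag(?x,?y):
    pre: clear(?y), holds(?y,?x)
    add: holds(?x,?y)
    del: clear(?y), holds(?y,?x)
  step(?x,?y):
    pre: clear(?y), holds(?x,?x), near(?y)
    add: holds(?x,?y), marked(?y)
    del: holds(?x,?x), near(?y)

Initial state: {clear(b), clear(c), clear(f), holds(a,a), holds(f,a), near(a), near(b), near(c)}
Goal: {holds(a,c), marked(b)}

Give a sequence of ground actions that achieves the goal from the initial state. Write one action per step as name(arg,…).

grab(a,b); step(a,c)

1. grab(a,b)  →  {clear(c), clear(f), holds(a,a), holds(f,a), marked(b), near(a), near(b), near(c)}
2. step(a,c)  →  {clear(c), clear(f), holds(a,c), holds(f,a), marked(b), marked(c), near(a), near(b)}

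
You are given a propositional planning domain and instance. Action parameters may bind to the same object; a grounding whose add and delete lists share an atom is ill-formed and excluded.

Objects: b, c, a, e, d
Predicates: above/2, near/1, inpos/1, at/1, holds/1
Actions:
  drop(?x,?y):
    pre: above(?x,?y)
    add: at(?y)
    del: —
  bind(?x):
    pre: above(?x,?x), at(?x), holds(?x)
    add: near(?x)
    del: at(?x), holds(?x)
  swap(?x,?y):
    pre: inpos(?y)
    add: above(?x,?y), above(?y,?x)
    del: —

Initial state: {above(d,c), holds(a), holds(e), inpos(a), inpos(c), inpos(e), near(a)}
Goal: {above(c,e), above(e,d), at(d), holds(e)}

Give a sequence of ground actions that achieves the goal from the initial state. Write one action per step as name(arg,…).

1. swap(c,e)  →  {above(c,e), above(d,c), above(e,c), holds(a), holds(e), inpos(a), inpos(c), inpos(e), near(a)}
2. swap(d,e)  →  {above(c,e), above(d,c), above(d,e), above(e,c), above(e,d), holds(a), holds(e), inpos(a), inpos(c), inpos(e), near(a)}
3. drop(e,d)  →  {above(c,e), above(d,c), above(d,e), above(e,c), above(e,d), at(d), holds(a), holds(e), inpos(a), inpos(c), inpos(e), near(a)}

swap(c,e); swap(d,e); drop(e,d)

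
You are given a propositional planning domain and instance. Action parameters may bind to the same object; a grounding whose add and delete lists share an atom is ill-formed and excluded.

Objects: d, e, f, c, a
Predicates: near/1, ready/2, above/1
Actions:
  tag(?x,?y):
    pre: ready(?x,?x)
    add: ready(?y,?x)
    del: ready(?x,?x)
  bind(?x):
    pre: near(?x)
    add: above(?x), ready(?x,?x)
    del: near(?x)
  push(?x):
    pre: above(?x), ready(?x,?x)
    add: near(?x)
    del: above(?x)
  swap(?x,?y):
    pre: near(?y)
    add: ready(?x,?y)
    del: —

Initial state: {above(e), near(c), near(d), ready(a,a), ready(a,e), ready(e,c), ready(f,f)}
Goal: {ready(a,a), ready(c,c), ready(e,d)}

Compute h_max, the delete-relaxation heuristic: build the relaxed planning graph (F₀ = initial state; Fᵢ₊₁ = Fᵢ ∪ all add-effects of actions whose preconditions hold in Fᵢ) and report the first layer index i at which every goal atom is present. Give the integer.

F0 = init (7 atoms)
F1 = F0 ∪ {above(c), above(d), ready(a,c), ready(a,d), ready(a,f), ready(c,a), ready(c,c), ready(c,d), ready(c,f), ready(d,a), ready(d,c), ready(d,d), ready(d,f), ready(e,a), ready(e,d), ready(e,f), ready(f,a), ready(f,c), ready(f,d)}  (26 atoms)
goal ⊆ F1  ⇒  h_max = 1

1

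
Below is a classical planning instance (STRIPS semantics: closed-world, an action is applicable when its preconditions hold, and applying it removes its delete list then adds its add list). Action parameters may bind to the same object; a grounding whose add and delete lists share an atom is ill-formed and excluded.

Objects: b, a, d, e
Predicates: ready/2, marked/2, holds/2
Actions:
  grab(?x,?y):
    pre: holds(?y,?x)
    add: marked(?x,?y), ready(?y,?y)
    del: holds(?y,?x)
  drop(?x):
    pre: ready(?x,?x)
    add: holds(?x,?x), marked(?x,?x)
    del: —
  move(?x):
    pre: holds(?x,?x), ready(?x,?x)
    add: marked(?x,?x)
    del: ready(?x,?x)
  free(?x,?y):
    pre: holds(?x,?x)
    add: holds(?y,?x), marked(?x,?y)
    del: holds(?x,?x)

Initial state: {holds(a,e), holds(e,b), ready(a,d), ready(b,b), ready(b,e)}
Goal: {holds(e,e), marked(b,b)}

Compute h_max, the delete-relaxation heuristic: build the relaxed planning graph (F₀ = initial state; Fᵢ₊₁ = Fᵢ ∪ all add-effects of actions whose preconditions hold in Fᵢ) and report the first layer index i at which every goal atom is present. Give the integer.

F0 = init (5 atoms)
F1 = F0 ∪ {holds(b,b), marked(b,b), marked(b,e), marked(e,a), ready(a,a), ready(e,e)}  (11 atoms)
F2 = F1 ∪ {holds(a,a), holds(a,b), holds(d,b), holds(e,e), marked(a,a), marked(b,a), marked(b,d), marked(e,e)}  (19 atoms)
goal ⊆ F2  ⇒  h_max = 2

2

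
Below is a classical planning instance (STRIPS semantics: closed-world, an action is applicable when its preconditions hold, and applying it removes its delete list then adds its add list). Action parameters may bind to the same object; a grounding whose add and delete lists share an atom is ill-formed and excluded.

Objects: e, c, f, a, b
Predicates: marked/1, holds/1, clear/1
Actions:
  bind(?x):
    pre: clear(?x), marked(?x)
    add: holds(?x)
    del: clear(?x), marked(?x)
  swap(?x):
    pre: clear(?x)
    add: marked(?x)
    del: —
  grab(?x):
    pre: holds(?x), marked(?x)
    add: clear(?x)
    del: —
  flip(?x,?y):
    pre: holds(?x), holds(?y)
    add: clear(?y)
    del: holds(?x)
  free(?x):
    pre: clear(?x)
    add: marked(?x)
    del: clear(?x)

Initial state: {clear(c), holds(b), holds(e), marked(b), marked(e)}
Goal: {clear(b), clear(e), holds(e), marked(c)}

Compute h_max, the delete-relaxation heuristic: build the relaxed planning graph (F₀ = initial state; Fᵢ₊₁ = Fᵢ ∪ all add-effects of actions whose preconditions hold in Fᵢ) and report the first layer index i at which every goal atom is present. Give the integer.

1

F0 = init (5 atoms)
F1 = F0 ∪ {clear(b), clear(e), marked(c)}  (8 atoms)
goal ⊆ F1  ⇒  h_max = 1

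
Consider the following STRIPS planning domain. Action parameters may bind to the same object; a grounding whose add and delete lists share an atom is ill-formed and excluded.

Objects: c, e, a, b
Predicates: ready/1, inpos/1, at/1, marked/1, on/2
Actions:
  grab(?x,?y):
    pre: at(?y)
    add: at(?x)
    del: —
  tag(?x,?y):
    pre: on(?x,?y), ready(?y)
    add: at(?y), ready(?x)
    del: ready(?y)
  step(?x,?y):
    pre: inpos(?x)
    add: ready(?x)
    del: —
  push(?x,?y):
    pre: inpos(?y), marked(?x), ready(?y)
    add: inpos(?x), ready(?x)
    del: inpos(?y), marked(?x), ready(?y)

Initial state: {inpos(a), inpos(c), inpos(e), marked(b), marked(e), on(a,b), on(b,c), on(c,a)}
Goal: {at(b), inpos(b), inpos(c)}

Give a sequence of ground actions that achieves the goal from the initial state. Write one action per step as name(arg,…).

step(e,c); push(b,e); tag(a,b)

1. step(e,c)  →  {inpos(a), inpos(c), inpos(e), marked(b), marked(e), on(a,b), on(b,c), on(c,a), ready(e)}
2. push(b,e)  →  {inpos(a), inpos(b), inpos(c), marked(e), on(a,b), on(b,c), on(c,a), ready(b)}
3. tag(a,b)  →  {at(b), inpos(a), inpos(b), inpos(c), marked(e), on(a,b), on(b,c), on(c,a), ready(a)}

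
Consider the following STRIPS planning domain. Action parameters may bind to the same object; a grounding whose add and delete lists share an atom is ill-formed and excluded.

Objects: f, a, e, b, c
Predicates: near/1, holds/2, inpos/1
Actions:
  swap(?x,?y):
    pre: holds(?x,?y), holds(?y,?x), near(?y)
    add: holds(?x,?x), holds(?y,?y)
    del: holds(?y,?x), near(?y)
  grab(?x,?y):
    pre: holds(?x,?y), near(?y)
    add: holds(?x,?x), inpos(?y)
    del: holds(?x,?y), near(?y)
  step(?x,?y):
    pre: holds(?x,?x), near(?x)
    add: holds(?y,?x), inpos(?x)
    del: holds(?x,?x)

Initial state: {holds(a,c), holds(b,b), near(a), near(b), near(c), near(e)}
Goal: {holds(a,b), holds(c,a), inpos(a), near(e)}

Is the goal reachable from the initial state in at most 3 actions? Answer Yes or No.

Yes

1. grab(a,c)  →  {holds(a,a), holds(b,b), inpos(c), near(a), near(b), near(e)}
2. step(a,c)  →  {holds(b,b), holds(c,a), inpos(a), inpos(c), near(a), near(b), near(e)}
3. step(b,a)  →  {holds(a,b), holds(c,a), inpos(a), inpos(b), inpos(c), near(a), near(b), near(e)}
optimal plan length = 3; 3 ≤ 3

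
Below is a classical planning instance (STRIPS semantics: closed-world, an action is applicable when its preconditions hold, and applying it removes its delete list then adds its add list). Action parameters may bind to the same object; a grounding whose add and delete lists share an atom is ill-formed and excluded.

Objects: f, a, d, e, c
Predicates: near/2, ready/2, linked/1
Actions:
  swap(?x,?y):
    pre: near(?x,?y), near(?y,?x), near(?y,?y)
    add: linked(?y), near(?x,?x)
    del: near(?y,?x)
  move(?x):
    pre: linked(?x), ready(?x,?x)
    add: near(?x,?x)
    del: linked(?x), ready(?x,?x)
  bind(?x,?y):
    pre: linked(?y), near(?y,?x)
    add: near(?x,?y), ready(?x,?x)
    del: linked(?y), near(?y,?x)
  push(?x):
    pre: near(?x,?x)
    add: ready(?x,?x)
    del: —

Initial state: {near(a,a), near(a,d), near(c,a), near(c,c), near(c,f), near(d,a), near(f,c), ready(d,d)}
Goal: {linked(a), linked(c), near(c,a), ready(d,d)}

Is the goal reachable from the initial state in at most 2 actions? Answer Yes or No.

1. swap(f,c)  →  {linked(c), near(a,a), near(a,d), near(c,a), near(c,c), near(d,a), near(f,c), near(f,f), ready(d,d)}
2. swap(d,a)  →  {linked(a), linked(c), near(a,a), near(c,a), near(c,c), near(d,a), near(d,d), near(f,c), near(f,f), ready(d,d)}
optimal plan length = 2; 2 ≤ 2

Yes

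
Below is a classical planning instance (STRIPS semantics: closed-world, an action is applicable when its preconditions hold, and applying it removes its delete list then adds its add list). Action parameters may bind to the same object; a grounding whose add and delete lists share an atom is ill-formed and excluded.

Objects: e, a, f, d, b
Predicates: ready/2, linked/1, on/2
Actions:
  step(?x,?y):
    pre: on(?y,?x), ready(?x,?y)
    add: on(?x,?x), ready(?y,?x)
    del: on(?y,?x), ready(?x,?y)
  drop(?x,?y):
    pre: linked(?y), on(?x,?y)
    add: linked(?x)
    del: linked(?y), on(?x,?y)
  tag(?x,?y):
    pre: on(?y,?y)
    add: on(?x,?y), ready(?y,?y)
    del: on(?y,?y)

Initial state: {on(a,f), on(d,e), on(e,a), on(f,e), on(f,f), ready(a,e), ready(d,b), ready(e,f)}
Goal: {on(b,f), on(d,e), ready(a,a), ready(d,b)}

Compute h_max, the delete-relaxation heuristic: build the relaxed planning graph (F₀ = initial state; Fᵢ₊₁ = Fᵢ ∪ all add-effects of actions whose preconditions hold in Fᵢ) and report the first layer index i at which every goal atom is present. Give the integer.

2

F0 = init (8 atoms)
F1 = F0 ∪ {on(a,a), on(b,f), on(d,f), on(e,e), on(e,f), ready(e,a), ready(f,e), ready(f,f)}  (16 atoms)
F2 = F1 ∪ {on(a,e), on(b,a), on(b,e), on(d,a), on(f,a), ready(a,a), ready(e,e)}  (23 atoms)
goal ⊆ F2  ⇒  h_max = 2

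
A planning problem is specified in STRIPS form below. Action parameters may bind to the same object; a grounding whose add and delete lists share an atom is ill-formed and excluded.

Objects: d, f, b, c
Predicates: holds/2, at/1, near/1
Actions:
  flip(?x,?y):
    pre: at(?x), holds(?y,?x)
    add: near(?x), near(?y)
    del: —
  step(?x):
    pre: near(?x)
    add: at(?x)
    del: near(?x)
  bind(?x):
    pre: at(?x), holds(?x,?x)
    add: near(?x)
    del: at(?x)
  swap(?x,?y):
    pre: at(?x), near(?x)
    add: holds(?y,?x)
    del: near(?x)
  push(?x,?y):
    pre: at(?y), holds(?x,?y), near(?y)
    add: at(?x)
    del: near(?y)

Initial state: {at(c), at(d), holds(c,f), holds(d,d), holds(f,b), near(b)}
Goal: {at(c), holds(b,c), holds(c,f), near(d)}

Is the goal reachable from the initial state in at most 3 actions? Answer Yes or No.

1. flip(d,d)  →  {at(c), at(d), holds(c,f), holds(d,d), holds(f,b), near(b), near(d)}
2. swap(d,c)  →  {at(c), at(d), holds(c,d), holds(c,f), holds(d,d), holds(f,b), near(b)}
3. flip(d,c)  →  {at(c), at(d), holds(c,d), holds(c,f), holds(d,d), holds(f,b), near(b), near(c), near(d)}
4. swap(c,b)  →  {at(c), at(d), holds(b,c), holds(c,d), holds(c,f), holds(d,d), holds(f,b), near(b), near(d)}
optimal plan length = 4; 4 > 3

No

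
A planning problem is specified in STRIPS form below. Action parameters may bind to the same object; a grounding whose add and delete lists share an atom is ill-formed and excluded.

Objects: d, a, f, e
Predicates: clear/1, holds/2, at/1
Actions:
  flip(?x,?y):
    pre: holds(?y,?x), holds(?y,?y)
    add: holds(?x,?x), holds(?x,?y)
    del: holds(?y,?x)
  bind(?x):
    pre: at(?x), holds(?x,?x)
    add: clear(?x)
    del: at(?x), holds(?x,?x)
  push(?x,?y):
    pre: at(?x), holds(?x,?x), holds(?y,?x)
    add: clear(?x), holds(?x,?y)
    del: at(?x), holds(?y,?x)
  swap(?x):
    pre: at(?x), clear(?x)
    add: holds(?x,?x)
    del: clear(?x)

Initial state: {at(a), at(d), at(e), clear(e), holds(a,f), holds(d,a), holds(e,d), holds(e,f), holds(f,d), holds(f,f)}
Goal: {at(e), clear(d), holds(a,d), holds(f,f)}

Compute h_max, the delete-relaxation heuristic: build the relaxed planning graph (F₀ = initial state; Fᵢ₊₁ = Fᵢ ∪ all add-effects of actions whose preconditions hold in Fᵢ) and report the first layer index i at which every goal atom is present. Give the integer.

F0 = init (10 atoms)
F1 = F0 ∪ {holds(d,d), holds(d,f), holds(e,e)}  (13 atoms)
F2 = F1 ∪ {clear(d), holds(a,a), holds(a,d), holds(d,e), holds(f,e)}  (18 atoms)
goal ⊆ F2  ⇒  h_max = 2

2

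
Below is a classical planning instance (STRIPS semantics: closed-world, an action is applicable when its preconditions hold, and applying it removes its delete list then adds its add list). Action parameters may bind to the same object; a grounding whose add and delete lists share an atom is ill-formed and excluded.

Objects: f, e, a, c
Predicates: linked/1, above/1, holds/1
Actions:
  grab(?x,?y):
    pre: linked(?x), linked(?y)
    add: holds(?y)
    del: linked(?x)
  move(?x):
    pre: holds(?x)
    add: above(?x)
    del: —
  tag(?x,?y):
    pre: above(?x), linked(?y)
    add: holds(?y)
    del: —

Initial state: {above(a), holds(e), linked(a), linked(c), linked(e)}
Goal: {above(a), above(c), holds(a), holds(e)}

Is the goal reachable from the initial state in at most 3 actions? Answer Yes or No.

Yes

1. grab(e,a)  →  {above(a), holds(a), holds(e), linked(a), linked(c)}
2. grab(a,c)  →  {above(a), holds(a), holds(c), holds(e), linked(c)}
3. move(c)  →  {above(a), above(c), holds(a), holds(c), holds(e), linked(c)}
optimal plan length = 3; 3 ≤ 3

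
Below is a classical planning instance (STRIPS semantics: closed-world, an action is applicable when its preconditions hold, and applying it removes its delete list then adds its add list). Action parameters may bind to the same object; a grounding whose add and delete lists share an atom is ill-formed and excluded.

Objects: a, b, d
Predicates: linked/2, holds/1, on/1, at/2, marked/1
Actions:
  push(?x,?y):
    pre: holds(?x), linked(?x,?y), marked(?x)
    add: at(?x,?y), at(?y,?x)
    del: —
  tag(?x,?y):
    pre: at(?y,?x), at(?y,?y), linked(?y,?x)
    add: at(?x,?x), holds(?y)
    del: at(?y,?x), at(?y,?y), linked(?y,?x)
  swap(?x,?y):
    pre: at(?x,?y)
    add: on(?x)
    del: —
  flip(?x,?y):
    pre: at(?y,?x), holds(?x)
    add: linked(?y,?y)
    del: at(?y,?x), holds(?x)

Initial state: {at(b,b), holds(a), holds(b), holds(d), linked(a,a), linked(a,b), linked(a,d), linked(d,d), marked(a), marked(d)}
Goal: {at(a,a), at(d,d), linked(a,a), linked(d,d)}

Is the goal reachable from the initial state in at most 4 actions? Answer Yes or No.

1. push(a,a)  →  {at(a,a), at(b,b), holds(a), holds(b), holds(d), linked(a,a), linked(a,b), linked(a,d), linked(d,d), marked(a), marked(d)}
2. push(d,d)  →  {at(a,a), at(b,b), at(d,d), holds(a), holds(b), holds(d), linked(a,a), linked(a,b), linked(a,d), linked(d,d), marked(a), marked(d)}
optimal plan length = 2; 2 ≤ 4

Yes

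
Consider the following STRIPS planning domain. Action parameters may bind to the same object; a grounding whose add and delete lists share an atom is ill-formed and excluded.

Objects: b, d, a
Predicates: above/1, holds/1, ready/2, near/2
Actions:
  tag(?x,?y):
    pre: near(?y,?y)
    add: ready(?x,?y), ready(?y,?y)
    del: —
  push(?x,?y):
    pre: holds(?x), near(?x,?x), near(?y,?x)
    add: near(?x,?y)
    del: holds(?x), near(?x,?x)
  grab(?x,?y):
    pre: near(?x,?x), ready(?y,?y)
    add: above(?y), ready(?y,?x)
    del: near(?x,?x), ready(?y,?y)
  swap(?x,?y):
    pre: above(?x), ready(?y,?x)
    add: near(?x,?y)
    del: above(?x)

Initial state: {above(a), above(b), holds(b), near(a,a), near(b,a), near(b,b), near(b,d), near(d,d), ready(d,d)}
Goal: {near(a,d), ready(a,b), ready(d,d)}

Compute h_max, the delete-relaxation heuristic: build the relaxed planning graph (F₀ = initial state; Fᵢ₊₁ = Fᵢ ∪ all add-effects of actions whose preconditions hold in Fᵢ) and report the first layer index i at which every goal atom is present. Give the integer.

2

F0 = init (9 atoms)
F1 = F0 ∪ {above(d), ready(a,a), ready(a,b), ready(a,d), ready(b,a), ready(b,b), ready(b,d), ready(d,a), ready(d,b)}  (18 atoms)
F2 = F1 ∪ {near(a,b), near(a,d), near(d,a), near(d,b)}  (22 atoms)
goal ⊆ F2  ⇒  h_max = 2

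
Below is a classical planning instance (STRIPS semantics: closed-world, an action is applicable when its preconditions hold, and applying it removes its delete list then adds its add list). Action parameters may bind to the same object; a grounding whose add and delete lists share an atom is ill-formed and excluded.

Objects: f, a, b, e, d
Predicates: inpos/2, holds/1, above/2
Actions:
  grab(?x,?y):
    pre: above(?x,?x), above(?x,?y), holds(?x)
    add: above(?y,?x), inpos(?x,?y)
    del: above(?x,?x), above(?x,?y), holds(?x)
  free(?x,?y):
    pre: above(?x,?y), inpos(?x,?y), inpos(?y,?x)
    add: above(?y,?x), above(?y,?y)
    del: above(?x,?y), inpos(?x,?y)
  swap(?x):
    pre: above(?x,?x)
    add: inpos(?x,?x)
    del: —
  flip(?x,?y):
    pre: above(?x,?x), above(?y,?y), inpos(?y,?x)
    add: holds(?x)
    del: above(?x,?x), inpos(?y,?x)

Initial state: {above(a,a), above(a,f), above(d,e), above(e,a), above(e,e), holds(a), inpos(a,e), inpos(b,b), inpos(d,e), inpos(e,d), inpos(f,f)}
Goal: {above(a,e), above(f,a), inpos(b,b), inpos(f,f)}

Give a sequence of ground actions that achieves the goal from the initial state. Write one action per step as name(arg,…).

1. flip(e,a)  →  {above(a,a), above(a,f), above(d,e), above(e,a), holds(a), holds(e), inpos(b,b), inpos(d,e), inpos(e,d), inpos(f,f)}
2. grab(a,f)  →  {above(d,e), above(e,a), above(f,a), holds(e), inpos(a,f), inpos(b,b), inpos(d,e), inpos(e,d), inpos(f,f)}
3. free(d,e)  →  {above(e,a), above(e,d), above(e,e), above(f,a), holds(e), inpos(a,f), inpos(b,b), inpos(e,d), inpos(f,f)}
4. grab(e,a)  →  {above(a,e), above(e,d), above(f,a), inpos(a,f), inpos(b,b), inpos(e,a), inpos(e,d), inpos(f,f)}

flip(e,a); grab(a,f); free(d,e); grab(e,a)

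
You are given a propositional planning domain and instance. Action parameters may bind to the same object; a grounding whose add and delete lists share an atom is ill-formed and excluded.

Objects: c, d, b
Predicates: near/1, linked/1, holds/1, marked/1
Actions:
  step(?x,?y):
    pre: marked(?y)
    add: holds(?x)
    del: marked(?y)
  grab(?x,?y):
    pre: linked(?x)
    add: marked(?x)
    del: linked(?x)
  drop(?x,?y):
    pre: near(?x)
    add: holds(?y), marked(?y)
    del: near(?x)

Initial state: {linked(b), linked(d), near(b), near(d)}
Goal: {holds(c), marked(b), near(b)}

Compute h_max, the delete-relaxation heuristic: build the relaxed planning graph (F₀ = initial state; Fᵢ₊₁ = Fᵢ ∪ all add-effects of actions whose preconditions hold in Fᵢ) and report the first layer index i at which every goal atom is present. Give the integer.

1

F0 = init (4 atoms)
F1 = F0 ∪ {holds(b), holds(c), holds(d), marked(b), marked(c), marked(d)}  (10 atoms)
goal ⊆ F1  ⇒  h_max = 1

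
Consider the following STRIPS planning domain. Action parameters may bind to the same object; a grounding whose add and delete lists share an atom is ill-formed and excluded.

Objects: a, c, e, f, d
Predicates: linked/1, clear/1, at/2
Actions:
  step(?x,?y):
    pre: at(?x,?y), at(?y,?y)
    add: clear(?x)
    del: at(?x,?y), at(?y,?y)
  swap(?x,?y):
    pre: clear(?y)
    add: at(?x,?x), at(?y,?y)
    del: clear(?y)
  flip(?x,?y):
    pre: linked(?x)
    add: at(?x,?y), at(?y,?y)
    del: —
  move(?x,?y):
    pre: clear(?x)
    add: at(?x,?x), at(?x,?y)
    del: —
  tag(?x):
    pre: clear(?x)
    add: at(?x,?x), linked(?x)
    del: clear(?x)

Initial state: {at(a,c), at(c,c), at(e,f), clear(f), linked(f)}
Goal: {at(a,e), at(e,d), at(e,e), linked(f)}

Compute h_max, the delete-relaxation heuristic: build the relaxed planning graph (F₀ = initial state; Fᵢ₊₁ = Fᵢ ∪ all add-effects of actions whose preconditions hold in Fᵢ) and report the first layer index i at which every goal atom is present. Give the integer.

3

F0 = init (5 atoms)
F1 = F0 ∪ {at(a,a), at(d,d), at(e,e), at(f,a), at(f,c), at(f,d), at(f,e), at(f,f), clear(a), clear(c)}  (15 atoms)
F2 = F1 ∪ {at(a,d), at(a,e), at(a,f), at(c,a), at(c,d), at(c,e), at(c,f), clear(d), clear(e), linked(a), linked(c)}  (26 atoms)
F3 = F2 ∪ {at(d,a), at(d,c), at(d,e), at(d,f), at(e,a), at(e,c), at(e,d), linked(d), linked(e)}  (35 atoms)
goal ⊆ F3  ⇒  h_max = 3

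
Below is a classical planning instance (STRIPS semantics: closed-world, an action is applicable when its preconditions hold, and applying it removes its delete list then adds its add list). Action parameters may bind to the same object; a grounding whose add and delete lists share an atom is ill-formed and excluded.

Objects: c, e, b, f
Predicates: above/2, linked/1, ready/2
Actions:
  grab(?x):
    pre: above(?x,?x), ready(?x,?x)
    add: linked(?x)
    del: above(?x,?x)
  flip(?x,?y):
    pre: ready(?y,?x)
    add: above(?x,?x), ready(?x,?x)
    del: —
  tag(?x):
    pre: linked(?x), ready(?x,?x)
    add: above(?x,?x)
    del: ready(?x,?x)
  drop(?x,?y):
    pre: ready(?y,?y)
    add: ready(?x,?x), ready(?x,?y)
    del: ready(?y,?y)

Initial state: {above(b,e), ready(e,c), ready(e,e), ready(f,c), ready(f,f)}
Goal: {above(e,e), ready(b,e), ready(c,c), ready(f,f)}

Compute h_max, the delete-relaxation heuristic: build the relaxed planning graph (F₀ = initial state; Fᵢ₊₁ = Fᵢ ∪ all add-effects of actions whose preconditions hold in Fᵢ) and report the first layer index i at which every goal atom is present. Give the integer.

F0 = init (5 atoms)
F1 = F0 ∪ {above(c,c), above(e,e), above(f,f), ready(b,b), ready(b,e), ready(b,f), ready(c,c), ready(c,e), ready(c,f), ready(e,f), ready(f,e)}  (16 atoms)
goal ⊆ F1  ⇒  h_max = 1

1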